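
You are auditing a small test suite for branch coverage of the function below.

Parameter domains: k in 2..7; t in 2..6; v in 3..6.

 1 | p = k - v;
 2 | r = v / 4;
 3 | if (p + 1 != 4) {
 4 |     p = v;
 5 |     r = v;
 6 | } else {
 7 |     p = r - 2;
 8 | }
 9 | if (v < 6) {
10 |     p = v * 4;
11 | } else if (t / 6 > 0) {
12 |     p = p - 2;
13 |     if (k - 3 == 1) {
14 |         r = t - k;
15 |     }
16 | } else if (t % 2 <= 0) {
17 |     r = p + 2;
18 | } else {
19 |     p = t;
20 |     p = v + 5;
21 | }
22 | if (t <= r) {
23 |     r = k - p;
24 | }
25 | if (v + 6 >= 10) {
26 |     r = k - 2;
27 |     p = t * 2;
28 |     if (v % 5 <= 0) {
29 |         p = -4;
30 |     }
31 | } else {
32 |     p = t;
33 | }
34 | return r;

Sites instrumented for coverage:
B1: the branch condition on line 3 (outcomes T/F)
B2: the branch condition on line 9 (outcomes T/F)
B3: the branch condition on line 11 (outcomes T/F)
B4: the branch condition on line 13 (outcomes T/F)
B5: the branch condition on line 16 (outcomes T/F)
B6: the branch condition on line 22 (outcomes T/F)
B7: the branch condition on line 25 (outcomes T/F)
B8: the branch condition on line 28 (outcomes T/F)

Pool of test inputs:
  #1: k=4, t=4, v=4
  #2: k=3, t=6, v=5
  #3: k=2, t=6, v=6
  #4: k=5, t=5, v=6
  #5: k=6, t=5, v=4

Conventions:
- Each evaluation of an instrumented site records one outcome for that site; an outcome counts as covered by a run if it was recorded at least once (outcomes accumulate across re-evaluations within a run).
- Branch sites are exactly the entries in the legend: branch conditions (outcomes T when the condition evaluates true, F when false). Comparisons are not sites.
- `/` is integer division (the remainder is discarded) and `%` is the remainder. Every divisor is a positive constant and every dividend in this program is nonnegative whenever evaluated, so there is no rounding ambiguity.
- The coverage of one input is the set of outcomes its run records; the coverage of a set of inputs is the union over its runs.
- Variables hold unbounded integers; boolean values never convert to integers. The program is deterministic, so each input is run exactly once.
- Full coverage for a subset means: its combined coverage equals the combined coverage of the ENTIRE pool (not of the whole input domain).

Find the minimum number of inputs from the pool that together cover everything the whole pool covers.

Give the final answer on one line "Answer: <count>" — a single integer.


run #1 (k=4, t=4, v=4) runs B1->T, B2->T, B6->T, B7->T, B8->F; records B1=T, B2=T, B6=T, B7=T, B8=F
run #2 (k=3, t=6, v=5) runs B1->T, B2->T, B6->F, B7->T, B8->T; records B1=T, B2=T, B6=F, B7=T, B8=T
run #3 (k=2, t=6, v=6) runs B1->T, B2->F, B3->T, B4->F, B6->T, B7->T, B8->F; records B1=T, B2=F, B3=T, B4=F, B6=T, B7=T, B8=F
run #4 (k=5, t=5, v=6) runs B1->T, B2->F, B3->F, B5->F, B6->T, B7->T, B8->F; records B1=T, B2=F, B3=F, B5=F, B6=T, B7=T, B8=F
run #5 (k=6, t=5, v=4) runs B1->T, B2->T, B6->F, B7->T, B8->F; records B1=T, B2=T, B6=F, B7=T, B8=F
union over all inputs: B1=T, B2=T, B2=F, B3=T, B3=F, B4=F, B5=F, B6=T, B6=F, B7=T, B8=T, B8=F (12 outcomes)
checked all size-1 subsets: none covers 12 outcomes (max 7/12)
checked all size-2 subsets: none covers 12 outcomes (max 10/12)
the canonical winner is {2, 3, 4}: size 3, full 12-outcome coverage, earliest index list among size-3 covers
Answer: 3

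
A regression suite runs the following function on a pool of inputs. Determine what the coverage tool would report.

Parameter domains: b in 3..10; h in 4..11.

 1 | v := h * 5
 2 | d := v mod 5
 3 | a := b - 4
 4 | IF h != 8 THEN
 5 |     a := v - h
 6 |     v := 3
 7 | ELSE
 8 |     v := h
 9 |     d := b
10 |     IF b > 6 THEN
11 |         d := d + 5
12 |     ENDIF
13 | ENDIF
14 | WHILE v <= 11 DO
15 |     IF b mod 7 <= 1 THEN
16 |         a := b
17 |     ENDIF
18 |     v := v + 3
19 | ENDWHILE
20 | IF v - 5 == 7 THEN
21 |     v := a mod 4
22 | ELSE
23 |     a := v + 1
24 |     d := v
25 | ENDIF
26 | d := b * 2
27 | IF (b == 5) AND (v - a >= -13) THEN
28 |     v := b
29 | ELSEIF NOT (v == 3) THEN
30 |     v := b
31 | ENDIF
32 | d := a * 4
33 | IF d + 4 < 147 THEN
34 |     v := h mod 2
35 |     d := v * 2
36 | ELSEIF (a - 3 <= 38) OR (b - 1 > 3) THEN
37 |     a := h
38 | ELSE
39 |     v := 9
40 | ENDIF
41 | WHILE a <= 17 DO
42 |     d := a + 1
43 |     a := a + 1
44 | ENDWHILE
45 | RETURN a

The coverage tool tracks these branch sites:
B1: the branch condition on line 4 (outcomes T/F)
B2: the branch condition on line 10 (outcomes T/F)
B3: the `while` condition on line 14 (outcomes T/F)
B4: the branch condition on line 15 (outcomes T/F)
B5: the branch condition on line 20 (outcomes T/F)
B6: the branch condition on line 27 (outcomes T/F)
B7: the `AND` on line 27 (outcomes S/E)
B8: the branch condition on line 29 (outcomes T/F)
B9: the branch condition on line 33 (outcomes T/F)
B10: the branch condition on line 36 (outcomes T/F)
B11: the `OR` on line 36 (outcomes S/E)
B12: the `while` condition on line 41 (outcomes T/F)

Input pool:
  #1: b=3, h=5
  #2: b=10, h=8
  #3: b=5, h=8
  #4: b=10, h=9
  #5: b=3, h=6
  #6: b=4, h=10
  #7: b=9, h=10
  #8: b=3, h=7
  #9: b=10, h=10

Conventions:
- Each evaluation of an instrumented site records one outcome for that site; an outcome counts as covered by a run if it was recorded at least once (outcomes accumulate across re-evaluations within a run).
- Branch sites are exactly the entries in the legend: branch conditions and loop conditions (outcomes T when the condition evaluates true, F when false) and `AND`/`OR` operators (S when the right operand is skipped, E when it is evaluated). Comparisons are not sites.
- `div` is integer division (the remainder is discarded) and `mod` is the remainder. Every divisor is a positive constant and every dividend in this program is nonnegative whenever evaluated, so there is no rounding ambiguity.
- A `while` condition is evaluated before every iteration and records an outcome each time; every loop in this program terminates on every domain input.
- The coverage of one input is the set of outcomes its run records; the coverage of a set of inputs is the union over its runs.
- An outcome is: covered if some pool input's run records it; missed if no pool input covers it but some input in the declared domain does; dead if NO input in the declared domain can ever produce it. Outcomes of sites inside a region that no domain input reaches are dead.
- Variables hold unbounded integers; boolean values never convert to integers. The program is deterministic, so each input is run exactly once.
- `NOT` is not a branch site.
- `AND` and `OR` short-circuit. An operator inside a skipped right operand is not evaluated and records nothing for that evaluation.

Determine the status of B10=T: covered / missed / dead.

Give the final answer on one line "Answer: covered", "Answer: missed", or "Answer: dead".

B10=T is recorded by pool input(s) 4, 6, 7, 9 -> covered

Answer: covered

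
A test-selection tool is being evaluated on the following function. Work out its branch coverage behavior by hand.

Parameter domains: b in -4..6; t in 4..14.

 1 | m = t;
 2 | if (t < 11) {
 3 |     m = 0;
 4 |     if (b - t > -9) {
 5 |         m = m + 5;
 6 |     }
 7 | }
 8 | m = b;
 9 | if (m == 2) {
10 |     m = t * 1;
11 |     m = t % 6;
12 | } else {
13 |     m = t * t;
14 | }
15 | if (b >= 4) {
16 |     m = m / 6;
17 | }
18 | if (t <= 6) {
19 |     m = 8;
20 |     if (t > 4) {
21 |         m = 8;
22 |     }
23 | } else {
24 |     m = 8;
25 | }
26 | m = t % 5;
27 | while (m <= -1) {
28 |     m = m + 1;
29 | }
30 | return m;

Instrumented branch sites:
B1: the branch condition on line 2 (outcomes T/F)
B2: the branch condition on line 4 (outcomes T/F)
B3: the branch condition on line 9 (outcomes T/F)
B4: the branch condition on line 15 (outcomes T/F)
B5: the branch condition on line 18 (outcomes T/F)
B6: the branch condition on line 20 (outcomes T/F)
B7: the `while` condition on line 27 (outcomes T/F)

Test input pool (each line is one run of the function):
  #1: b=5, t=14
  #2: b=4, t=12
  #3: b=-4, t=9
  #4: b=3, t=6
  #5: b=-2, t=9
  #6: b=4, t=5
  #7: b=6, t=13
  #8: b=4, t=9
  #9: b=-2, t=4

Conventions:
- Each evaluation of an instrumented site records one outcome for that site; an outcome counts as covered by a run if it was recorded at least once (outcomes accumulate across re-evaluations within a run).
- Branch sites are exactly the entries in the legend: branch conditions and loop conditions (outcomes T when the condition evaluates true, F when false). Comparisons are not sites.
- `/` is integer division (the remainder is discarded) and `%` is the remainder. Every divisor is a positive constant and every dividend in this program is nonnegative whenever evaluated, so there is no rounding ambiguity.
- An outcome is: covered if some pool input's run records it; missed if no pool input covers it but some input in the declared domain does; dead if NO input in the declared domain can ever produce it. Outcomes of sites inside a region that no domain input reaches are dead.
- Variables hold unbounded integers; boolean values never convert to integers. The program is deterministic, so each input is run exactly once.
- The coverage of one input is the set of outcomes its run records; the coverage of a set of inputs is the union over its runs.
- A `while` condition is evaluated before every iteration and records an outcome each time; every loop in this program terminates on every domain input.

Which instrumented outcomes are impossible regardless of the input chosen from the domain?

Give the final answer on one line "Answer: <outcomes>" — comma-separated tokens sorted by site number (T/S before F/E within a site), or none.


running all 121 domain inputs and tallying outcomes:
  B7=T: unreachable across the whole domain -> dead
  reachable outcomes have witnesses, e.g. B1=T (e.g. b=-4, t=4), B1=F (e.g. b=-4, t=11), B2=T (e.g. b=-4, t=4), B2=F (e.g. b=-4, t=5)
Answer: B7=T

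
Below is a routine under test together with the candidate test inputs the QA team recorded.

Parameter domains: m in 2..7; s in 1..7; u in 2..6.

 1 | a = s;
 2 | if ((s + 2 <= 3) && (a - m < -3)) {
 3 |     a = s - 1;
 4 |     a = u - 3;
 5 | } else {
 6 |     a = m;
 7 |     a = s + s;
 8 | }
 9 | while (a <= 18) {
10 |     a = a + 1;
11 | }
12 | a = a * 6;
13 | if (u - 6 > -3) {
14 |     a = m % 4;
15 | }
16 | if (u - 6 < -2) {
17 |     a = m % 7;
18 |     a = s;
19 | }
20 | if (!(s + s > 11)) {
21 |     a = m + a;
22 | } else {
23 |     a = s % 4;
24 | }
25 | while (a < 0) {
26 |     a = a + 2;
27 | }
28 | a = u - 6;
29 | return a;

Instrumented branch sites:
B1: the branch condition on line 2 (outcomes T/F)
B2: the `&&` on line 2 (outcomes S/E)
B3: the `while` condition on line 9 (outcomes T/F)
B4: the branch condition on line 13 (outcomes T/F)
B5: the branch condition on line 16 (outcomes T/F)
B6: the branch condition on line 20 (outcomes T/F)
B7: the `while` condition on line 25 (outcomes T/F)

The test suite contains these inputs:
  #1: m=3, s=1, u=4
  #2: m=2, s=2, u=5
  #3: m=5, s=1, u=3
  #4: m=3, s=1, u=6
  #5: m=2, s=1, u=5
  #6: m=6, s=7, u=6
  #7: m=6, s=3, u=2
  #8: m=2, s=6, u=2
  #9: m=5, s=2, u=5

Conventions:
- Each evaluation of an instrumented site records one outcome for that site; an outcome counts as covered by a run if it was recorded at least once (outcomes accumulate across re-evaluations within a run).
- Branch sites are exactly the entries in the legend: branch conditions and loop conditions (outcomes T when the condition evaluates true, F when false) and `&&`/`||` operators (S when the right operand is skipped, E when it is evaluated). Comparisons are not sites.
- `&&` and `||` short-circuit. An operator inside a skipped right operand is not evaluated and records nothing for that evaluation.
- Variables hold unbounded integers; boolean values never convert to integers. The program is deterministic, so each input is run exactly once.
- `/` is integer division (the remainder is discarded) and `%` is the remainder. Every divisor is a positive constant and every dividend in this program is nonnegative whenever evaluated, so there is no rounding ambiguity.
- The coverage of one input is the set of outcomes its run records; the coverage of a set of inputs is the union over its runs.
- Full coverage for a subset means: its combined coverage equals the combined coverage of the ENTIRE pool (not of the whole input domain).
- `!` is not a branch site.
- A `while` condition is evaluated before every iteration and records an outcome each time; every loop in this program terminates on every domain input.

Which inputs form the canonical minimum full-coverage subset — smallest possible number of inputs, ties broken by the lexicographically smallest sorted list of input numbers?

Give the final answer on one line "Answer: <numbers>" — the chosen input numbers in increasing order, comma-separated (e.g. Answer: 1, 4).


#1 (m=3, s=1, u=4) -> B2->E, B1->F, B3->T, B3->T, B3->T, B3->T, B3->T, B3->T, B3->T, B3->T, B3->T, B3->T, B3->T, B3->T, ...; covered: B1=F, B2=E, B3=T, B3=F, B4=T, B5=F, B6=T, B7=F
#2 (m=2, s=2, u=5) -> B2->S, B1->F, B3->T, B3->T, B3->T, B3->T, B3->T, B3->T, B3->T, B3->T, B3->T, B3->T, B3->T, B3->T, ...; covered: B1=F, B2=S, B3=T, B3=F, B4=T, B5=F, B6=T, B7=F
#3 (m=5, s=1, u=3) -> B2->E, B1->T, B3->T, B3->T, B3->T, B3->T, B3->T, B3->T, B3->T, B3->T, B3->T, B3->T, B3->T, B3->T, ...; covered: B1=T, B2=E, B3=T, B3=F, B4=F, B5=T, B6=T, B7=F
#4 (m=3, s=1, u=6) -> B2->E, B1->F, B3->T, B3->T, B3->T, B3->T, B3->T, B3->T, B3->T, B3->T, B3->T, B3->T, B3->T, B3->T, ...; covered: B1=F, B2=E, B3=T, B3=F, B4=T, B5=F, B6=T, B7=F
#5 (m=2, s=1, u=5) -> B2->E, B1->F, B3->T, B3->T, B3->T, B3->T, B3->T, B3->T, B3->T, B3->T, B3->T, B3->T, B3->T, B3->T, ...; covered: B1=F, B2=E, B3=T, B3=F, B4=T, B5=F, B6=T, B7=F
#6 (m=6, s=7, u=6) -> B2->S, B1->F, B3->T, B3->T, B3->T, B3->T, B3->T, B3->F, B4->T, B5->F, B6->F, B7->F; covered: B1=F, B2=S, B3=T, B3=F, B4=T, B5=F, B6=F, B7=F
#7 (m=6, s=3, u=2) -> B2->S, B1->F, B3->T, B3->T, B3->T, B3->T, B3->T, B3->T, B3->T, B3->T, B3->T, B3->T, B3->T, B3->T, ...; covered: B1=F, B2=S, B3=T, B3=F, B4=F, B5=T, B6=T, B7=F
#8 (m=2, s=6, u=2) -> B2->S, B1->F, B3->T, B3->T, B3->T, B3->T, B3->T, B3->T, B3->T, B3->F, B4->F, B5->T, B6->F, B7->F; covered: B1=F, B2=S, B3=T, B3=F, B4=F, B5=T, B6=F, B7=F
#9 (m=5, s=2, u=5) -> B2->S, B1->F, B3->T, B3->T, B3->T, B3->T, B3->T, B3->T, B3->T, B3->T, B3->T, B3->T, B3->T, B3->T, ...; covered: B1=F, B2=S, B3=T, B3=F, B4=T, B5=F, B6=T, B7=F
the full pool covers 13 outcomes: B1=T, B1=F, B2=S, B2=E, B3=T, B3=F, B4=T, B4=F, B5=T, B5=F, B6=T, B6=F, B7=F
every size-1 subset falls short of the 13 outcomes (best: 8/13)
the canonical winner is {3, 6}: size 2, full 13-outcome coverage, earliest index list among size-2 covers
Answer: 3, 6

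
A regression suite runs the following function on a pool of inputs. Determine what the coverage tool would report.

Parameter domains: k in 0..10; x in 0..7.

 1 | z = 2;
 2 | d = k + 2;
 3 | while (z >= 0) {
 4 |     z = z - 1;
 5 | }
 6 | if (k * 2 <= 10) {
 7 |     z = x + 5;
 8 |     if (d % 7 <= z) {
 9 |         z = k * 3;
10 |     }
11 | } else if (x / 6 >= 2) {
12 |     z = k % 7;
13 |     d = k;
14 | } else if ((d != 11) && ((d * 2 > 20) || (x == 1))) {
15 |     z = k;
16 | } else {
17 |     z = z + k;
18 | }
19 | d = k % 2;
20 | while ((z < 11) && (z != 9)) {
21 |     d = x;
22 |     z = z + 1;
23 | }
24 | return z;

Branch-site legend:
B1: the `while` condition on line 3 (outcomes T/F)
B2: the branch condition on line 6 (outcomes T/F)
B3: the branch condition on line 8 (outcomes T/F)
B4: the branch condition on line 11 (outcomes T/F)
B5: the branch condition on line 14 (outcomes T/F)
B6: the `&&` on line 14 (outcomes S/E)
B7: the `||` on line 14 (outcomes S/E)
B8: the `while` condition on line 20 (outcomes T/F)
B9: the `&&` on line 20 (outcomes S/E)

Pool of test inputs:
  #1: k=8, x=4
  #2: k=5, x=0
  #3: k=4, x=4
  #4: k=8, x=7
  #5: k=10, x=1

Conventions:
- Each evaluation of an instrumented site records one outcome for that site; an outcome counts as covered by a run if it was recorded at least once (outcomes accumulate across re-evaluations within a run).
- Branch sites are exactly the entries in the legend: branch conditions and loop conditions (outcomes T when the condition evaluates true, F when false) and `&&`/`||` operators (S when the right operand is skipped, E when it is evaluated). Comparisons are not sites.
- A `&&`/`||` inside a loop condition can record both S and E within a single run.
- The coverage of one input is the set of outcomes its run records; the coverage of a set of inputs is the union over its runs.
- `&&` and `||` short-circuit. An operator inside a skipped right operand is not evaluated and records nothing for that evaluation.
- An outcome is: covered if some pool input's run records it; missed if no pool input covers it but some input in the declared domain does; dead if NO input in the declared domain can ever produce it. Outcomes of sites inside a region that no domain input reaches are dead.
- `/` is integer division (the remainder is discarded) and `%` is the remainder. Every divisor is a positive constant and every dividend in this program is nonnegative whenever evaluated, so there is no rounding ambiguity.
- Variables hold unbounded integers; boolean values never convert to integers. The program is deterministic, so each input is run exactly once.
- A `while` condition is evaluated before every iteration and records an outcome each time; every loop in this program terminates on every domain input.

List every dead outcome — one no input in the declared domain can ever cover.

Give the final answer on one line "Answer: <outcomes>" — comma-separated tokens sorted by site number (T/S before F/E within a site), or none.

checking every outcome against all 88 domain inputs:
  B4=T: never recorded by any domain input -> dead
  reachable outcomes have witnesses, e.g. B1=T (e.g. k=0, x=0), B1=F (e.g. k=0, x=0), B2=T (e.g. k=0, x=0), B2=F (e.g. k=6, x=0)

Answer: B4=T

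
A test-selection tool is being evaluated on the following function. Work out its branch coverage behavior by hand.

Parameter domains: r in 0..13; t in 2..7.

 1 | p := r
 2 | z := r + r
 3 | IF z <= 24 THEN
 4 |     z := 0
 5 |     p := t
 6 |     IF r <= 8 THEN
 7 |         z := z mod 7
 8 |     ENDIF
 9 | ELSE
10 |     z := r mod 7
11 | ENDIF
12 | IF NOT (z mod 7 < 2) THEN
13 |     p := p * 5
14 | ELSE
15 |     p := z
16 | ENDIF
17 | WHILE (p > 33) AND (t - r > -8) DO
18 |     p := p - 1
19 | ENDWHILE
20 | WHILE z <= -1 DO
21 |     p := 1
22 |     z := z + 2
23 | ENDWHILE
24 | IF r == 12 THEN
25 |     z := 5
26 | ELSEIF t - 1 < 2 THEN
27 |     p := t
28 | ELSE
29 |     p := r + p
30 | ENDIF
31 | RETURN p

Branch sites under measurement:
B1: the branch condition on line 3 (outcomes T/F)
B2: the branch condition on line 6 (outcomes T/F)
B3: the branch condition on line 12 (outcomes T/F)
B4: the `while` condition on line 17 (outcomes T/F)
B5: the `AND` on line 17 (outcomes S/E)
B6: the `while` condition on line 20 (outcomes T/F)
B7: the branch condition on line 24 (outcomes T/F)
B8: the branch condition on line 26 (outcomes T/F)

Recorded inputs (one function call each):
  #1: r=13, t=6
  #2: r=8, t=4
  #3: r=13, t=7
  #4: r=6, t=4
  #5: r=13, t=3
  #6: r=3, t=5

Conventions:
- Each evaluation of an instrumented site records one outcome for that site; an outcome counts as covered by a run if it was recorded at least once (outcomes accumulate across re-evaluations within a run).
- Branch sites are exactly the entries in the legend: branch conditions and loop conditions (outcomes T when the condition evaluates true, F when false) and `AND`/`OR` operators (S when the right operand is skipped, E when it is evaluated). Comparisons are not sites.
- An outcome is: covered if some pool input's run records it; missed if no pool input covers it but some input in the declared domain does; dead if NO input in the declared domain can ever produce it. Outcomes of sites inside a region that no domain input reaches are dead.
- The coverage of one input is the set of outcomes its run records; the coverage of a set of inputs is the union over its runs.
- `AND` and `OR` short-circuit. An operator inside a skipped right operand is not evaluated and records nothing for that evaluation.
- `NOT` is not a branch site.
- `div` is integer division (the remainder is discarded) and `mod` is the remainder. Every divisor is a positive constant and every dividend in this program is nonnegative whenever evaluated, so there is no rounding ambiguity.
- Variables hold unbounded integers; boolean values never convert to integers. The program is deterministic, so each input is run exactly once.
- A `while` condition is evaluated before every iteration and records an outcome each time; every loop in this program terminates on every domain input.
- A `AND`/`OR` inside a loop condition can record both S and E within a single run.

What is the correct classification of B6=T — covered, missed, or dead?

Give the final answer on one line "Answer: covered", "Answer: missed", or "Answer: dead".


no pool input records B6=T
checking all 84 inputs in the declared domain: B6=T is never recorded -> dead
Answer: dead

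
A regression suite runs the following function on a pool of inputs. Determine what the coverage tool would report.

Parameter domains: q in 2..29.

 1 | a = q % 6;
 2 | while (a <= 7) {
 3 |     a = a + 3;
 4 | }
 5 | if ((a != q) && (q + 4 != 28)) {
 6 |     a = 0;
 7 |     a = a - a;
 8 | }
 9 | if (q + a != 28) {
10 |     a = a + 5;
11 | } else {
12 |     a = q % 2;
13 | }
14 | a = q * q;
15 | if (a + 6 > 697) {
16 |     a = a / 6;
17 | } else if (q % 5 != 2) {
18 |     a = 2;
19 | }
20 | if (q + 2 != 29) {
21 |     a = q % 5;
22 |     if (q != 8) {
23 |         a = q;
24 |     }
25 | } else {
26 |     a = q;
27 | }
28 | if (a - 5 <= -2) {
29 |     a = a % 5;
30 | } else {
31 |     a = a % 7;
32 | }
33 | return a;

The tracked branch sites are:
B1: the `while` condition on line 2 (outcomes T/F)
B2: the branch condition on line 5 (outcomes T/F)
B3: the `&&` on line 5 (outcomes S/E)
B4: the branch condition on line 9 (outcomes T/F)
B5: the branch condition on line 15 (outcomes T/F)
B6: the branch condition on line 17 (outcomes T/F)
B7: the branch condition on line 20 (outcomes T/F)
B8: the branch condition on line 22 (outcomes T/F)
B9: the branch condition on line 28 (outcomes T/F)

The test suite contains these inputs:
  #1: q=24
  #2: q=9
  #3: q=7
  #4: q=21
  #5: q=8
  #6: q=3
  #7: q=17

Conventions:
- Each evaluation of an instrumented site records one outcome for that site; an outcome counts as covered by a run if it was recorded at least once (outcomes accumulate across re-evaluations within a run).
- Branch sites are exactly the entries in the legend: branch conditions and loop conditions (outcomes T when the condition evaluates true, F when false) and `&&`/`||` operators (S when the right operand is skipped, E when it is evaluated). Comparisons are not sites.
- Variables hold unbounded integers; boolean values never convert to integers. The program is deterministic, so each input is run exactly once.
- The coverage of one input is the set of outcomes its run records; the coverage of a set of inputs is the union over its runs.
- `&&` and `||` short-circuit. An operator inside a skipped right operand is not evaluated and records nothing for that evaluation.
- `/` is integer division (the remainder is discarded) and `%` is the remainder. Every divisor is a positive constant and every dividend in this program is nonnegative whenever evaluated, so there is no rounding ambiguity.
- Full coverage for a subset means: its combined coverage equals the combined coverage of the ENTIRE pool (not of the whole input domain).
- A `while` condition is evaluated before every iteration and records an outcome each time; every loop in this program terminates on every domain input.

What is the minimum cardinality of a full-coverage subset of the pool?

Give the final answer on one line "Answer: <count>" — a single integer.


#1 (q=24) -> B1->T, B1->T, B1->T, B1->F, B3->E, B2->F, B4->T, B5->F, B6->T, B7->T, B8->T, B9->F; covered: B1=T, B1=F, B2=F, B3=E, B4=T, B5=F, B6=T, B7=T, B8=T, B9=F
#2 (q=9) -> B1->T, B1->T, B1->F, B3->S, B2->F, B4->T, B5->F, B6->T, B7->T, B8->T, B9->F; covered: B1=T, B1=F, B2=F, B3=S, B4=T, B5=F, B6=T, B7=T, B8=T, B9=F
#3 (q=7) -> B1->T, B1->T, B1->T, B1->F, B3->E, B2->T, B4->T, B5->F, B6->F, B7->T, B8->T, B9->F; covered: B1=T, B1=F, B2=T, B3=E, B4=T, B5=F, B6=F, B7=T, B8=T, B9=F
#4 (q=21) -> B1->T, B1->T, B1->F, B3->E, B2->T, B4->T, B5->F, B6->T, B7->T, B8->T, B9->F; covered: B1=T, B1=F, B2=T, B3=E, B4=T, B5=F, B6=T, B7=T, B8=T, B9=F
#5 (q=8) -> B1->T, B1->T, B1->F, B3->S, B2->F, B4->T, B5->F, B6->T, B7->T, B8->F, B9->T; covered: B1=T, B1=F, B2=F, B3=S, B4=T, B5=F, B6=T, B7=T, B8=F, B9=T
#6 (q=3) -> B1->T, B1->T, B1->F, B3->E, B2->T, B4->T, B5->F, B6->T, B7->T, B8->T, B9->T; covered: B1=T, B1=F, B2=T, B3=E, B4=T, B5=F, B6=T, B7=T, B8=T, B9=T
#7 (q=17) -> B1->T, B1->F, B3->E, B2->T, B4->T, B5->F, B6->F, B7->T, B8->T, B9->F; covered: B1=T, B1=F, B2=T, B3=E, B4=T, B5=F, B6=F, B7=T, B8=T, B9=F
pool-wide coverage (15 outcomes): B1=T, B1=F, B2=T, B2=F, B3=S, B3=E, B4=T, B5=F, B6=T, B6=F, B7=T, B8=T, B8=F, B9=T, B9=F
size 1 is not enough: best union over all size-1 subsets is 10/15
inputs {3, 5} (size 2) cover everything; no size-2 subset with a lexicographically smaller index list covers all 15
Answer: 2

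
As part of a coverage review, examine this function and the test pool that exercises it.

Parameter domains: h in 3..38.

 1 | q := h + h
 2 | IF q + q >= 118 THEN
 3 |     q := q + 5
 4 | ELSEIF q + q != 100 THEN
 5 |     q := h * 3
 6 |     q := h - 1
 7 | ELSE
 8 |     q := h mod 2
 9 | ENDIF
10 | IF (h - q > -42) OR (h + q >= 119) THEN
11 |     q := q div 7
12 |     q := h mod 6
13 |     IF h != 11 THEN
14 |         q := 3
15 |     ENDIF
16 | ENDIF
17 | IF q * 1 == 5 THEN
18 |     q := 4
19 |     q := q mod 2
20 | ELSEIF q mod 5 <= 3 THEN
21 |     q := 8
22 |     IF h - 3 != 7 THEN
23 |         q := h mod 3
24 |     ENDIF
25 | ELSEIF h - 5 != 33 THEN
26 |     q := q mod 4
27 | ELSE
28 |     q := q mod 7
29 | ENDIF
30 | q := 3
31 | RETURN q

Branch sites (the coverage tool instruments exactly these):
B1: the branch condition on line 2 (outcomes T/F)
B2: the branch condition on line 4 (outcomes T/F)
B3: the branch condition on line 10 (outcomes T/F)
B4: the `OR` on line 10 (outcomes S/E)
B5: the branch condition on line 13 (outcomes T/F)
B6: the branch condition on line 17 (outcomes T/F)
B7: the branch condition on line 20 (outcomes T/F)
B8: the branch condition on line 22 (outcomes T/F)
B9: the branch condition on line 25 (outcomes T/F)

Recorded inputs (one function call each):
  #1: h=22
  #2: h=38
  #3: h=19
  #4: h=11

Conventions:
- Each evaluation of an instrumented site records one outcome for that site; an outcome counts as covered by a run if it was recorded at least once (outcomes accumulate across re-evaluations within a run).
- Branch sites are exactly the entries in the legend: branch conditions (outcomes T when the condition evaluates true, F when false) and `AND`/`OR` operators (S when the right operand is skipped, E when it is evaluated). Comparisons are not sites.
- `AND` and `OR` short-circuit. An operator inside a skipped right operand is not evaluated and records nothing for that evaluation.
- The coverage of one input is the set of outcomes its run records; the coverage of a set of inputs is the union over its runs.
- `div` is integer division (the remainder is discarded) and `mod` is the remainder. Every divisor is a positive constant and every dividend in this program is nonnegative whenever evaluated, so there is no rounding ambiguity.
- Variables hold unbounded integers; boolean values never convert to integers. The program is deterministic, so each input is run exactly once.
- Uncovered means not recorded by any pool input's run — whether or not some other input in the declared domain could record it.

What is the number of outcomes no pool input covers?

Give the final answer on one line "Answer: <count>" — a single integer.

input #1, h=22: events B1->F, B2->T, B4->S, B3->T, B5->T, B6->F, B7->T, B8->T; outcomes B1=F, B2=T, B3=T, B4=S, B5=T, B6=F, B7=T, B8=T
input #2, h=38: events B1->T, B4->E, B3->T, B5->T, B6->F, B7->T, B8->T; outcomes B1=T, B3=T, B4=E, B5=T, B6=F, B7=T, B8=T
input #3, h=19: events B1->F, B2->T, B4->S, B3->T, B5->T, B6->F, B7->T, B8->T; outcomes B1=F, B2=T, B3=T, B4=S, B5=T, B6=F, B7=T, B8=T
input #4, h=11: events B1->F, B2->T, B4->S, B3->T, B5->F, B6->T; outcomes B1=F, B2=T, B3=T, B4=S, B5=F, B6=T
union over the pool: B1=T, B1=F, B2=T, B3=T, B4=S, B4=E, B5=T, B5=F, B6=T, B6=F, B7=T, B8=T
uncovered (6 of 18): B2=F, B3=F, B7=F, B8=F, B9=T, B9=F

Answer: 6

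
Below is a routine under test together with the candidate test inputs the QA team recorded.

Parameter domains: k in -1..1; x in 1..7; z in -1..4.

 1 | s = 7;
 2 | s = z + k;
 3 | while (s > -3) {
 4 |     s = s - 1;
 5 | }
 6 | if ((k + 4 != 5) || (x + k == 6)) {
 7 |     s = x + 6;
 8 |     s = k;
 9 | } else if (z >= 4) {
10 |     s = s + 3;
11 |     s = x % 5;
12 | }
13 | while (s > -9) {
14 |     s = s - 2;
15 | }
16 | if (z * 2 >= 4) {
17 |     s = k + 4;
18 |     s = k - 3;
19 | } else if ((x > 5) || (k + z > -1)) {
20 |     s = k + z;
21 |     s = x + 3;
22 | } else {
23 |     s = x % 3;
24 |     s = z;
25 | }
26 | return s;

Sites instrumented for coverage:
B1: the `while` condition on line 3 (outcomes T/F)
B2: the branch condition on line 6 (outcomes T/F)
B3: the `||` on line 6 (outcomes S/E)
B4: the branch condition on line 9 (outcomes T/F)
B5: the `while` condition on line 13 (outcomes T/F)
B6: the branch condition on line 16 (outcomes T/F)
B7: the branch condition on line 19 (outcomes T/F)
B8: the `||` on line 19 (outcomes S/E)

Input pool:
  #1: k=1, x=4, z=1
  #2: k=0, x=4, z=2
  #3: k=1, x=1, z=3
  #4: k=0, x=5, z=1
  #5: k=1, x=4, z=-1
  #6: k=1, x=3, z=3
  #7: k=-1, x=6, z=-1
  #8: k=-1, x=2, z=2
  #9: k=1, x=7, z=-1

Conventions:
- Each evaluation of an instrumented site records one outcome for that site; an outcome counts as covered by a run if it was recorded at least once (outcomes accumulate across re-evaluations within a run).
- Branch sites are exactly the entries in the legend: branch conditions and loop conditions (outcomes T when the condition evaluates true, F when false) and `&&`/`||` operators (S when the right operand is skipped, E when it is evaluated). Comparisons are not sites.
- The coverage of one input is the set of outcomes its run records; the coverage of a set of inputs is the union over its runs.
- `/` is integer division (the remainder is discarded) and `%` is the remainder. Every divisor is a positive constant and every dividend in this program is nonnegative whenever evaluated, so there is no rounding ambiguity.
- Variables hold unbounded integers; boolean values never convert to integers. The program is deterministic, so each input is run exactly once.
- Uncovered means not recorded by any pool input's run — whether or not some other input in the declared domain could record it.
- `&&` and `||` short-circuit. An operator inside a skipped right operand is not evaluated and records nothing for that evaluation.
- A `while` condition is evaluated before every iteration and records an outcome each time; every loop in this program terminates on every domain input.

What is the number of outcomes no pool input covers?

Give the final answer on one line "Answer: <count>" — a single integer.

run #1 (k=1, x=4, z=1) runs B1->T, B1->T, B1->T, B1->T, B1->T, B1->F, B3->E, B2->F, B4->F, B5->T, B5->T, B5->T, B5->F, B6->F, ...; records B1=T, B1=F, B2=F, B3=E, B4=F, B5=T, B5=F, B6=F, B7=T, B8=E
run #2 (k=0, x=4, z=2) runs B1->T, B1->T, B1->T, B1->T, B1->T, B1->F, B3->S, B2->T, B5->T, B5->T, B5->T, B5->T, B5->T, B5->F, ...; records B1=T, B1=F, B2=T, B3=S, B5=T, B5=F, B6=T
run #3 (k=1, x=1, z=3) runs B1->T, B1->T, B1->T, B1->T, B1->T, B1->T, B1->T, B1->F, B3->E, B2->F, B4->F, B5->T, B5->T, B5->T, ...; records B1=T, B1=F, B2=F, B3=E, B4=F, B5=T, B5=F, B6=T
run #4 (k=0, x=5, z=1) runs B1->T, B1->T, B1->T, B1->T, B1->F, B3->S, B2->T, B5->T, B5->T, B5->T, B5->T, B5->T, B5->F, B6->F, ...; records B1=T, B1=F, B2=T, B3=S, B5=T, B5=F, B6=F, B7=T, B8=E
run #5 (k=1, x=4, z=-1) runs B1->T, B1->T, B1->T, B1->F, B3->E, B2->F, B4->F, B5->T, B5->T, B5->T, B5->F, B6->F, B8->E, B7->T; records B1=T, B1=F, B2=F, B3=E, B4=F, B5=T, B5=F, B6=F, B7=T, B8=E
run #6 (k=1, x=3, z=3) runs B1->T, B1->T, B1->T, B1->T, B1->T, B1->T, B1->T, B1->F, B3->E, B2->F, B4->F, B5->T, B5->T, B5->T, ...; records B1=T, B1=F, B2=F, B3=E, B4=F, B5=T, B5=F, B6=T
run #7 (k=-1, x=6, z=-1) runs B1->T, B1->F, B3->S, B2->T, B5->T, B5->T, B5->T, B5->T, B5->F, B6->F, B8->S, B7->T; records B1=T, B1=F, B2=T, B3=S, B5=T, B5=F, B6=F, B7=T, B8=S
run #8 (k=-1, x=2, z=2) runs B1->T, B1->T, B1->T, B1->T, B1->F, B3->S, B2->T, B5->T, B5->T, B5->T, B5->T, B5->F, B6->T; records B1=T, B1=F, B2=T, B3=S, B5=T, B5=F, B6=T
run #9 (k=1, x=7, z=-1) runs B1->T, B1->T, B1->T, B1->F, B3->E, B2->F, B4->F, B5->T, B5->T, B5->T, B5->F, B6->F, B8->S, B7->T; records B1=T, B1=F, B2=F, B3=E, B4=F, B5=T, B5=F, B6=F, B7=T, B8=S
union over the pool: B1=T, B1=F, B2=T, B2=F, B3=S, B3=E, B4=F, B5=T, B5=F, B6=T, B6=F, B7=T, B8=S, B8=E
uncovered (2 of 16): B4=T, B7=F

Answer: 2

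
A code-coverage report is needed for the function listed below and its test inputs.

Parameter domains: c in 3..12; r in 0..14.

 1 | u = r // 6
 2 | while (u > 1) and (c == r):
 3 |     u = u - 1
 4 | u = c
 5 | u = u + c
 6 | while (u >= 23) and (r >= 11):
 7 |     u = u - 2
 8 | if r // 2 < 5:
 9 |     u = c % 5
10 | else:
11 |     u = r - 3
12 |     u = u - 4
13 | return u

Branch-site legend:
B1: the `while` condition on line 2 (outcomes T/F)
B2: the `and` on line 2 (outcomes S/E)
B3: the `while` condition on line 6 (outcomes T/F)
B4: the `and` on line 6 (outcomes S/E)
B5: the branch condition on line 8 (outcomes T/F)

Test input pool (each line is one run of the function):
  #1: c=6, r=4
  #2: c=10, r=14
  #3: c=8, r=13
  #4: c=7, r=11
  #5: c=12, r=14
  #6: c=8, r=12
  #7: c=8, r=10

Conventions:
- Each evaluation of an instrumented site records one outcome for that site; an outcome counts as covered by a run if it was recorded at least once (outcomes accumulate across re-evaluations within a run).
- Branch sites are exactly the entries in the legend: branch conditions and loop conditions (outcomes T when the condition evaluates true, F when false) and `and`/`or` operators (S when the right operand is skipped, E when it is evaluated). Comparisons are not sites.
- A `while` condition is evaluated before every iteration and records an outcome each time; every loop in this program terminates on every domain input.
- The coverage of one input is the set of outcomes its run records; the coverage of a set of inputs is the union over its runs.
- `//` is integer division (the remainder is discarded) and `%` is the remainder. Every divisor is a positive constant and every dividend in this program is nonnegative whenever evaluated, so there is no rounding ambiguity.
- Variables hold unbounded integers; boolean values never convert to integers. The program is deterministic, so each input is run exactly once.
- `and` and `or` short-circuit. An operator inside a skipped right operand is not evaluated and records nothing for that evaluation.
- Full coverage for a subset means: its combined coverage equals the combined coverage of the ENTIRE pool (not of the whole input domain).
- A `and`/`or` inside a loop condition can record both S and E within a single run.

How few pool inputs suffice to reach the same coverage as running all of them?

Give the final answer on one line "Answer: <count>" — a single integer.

input #1 (c=6, r=4): events B2->S, B1->F, B4->S, B3->F, B5->T; covers B1=F, B2=S, B3=F, B4=S, B5=T
input #2 (c=10, r=14): events B2->E, B1->F, B4->S, B3->F, B5->F; covers B1=F, B2=E, B3=F, B4=S, B5=F
input #3 (c=8, r=13): events B2->E, B1->F, B4->S, B3->F, B5->F; covers B1=F, B2=E, B3=F, B4=S, B5=F
input #4 (c=7, r=11): events B2->S, B1->F, B4->S, B3->F, B5->F; covers B1=F, B2=S, B3=F, B4=S, B5=F
input #5 (c=12, r=14): events B2->E, B1->F, B4->E, B3->T, B4->S, B3->F, B5->F; covers B1=F, B2=E, B3=T, B3=F, B4=S, B4=E, B5=F
input #6 (c=8, r=12): events B2->E, B1->F, B4->S, B3->F, B5->F; covers B1=F, B2=E, B3=F, B4=S, B5=F
input #7 (c=8, r=10): events B2->S, B1->F, B4->S, B3->F, B5->F; covers B1=F, B2=S, B3=F, B4=S, B5=F
the full pool covers 9 outcomes: B1=F, B2=S, B2=E, B3=T, B3=F, B4=S, B4=E, B5=T, B5=F
checked all size-1 subsets: none covers 9 outcomes (max 7/9)
inputs {1, 5} (size 2) cover everything; no size-2 subset with a lexicographically smaller index list covers all 9

Answer: 2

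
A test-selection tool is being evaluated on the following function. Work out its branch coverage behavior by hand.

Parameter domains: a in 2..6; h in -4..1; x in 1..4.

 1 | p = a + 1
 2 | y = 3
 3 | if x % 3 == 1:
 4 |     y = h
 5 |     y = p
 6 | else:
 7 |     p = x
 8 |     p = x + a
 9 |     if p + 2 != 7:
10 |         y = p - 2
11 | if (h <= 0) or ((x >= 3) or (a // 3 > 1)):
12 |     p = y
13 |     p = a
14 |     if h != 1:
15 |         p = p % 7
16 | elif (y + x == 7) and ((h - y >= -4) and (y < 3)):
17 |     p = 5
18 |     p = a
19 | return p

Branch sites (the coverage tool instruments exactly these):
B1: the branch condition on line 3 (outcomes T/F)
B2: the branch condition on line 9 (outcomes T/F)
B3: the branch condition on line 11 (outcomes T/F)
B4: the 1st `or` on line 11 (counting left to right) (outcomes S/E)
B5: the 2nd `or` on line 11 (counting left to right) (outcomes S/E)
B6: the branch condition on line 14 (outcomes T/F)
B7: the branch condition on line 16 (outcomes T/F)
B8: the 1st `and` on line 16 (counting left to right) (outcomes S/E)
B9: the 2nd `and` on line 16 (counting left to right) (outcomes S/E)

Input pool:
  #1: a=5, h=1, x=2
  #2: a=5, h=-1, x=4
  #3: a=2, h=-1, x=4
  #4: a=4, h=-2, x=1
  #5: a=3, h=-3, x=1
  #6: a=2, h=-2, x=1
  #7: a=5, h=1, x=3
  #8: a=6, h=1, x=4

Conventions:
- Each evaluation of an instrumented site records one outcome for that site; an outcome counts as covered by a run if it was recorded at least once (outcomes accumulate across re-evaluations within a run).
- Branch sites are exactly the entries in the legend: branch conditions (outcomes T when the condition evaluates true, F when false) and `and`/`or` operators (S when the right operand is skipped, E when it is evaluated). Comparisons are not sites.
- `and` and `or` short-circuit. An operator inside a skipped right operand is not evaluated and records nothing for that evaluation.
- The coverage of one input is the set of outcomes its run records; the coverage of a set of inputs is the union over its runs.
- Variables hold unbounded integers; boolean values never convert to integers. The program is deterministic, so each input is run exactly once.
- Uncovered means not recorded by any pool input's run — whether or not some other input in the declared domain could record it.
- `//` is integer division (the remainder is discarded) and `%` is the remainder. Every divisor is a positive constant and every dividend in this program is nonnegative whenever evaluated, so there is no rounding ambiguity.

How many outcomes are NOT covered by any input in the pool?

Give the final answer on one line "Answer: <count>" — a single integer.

#1 (a=5, h=1, x=2) -> B1->F, B2->T, B4->E, B5->E, B3->F, B8->E, B9->E, B7->F; covered: B1=F, B2=T, B3=F, B4=E, B5=E, B7=F, B8=E, B9=E
#2 (a=5, h=-1, x=4) -> B1->T, B4->S, B3->T, B6->T; covered: B1=T, B3=T, B4=S, B6=T
#3 (a=2, h=-1, x=4) -> B1->T, B4->S, B3->T, B6->T; covered: B1=T, B3=T, B4=S, B6=T
#4 (a=4, h=-2, x=1) -> B1->T, B4->S, B3->T, B6->T; covered: B1=T, B3=T, B4=S, B6=T
#5 (a=3, h=-3, x=1) -> B1->T, B4->S, B3->T, B6->T; covered: B1=T, B3=T, B4=S, B6=T
#6 (a=2, h=-2, x=1) -> B1->T, B4->S, B3->T, B6->T; covered: B1=T, B3=T, B4=S, B6=T
#7 (a=5, h=1, x=3) -> B1->F, B2->T, B4->E, B5->S, B3->T, B6->F; covered: B1=F, B2=T, B3=T, B4=E, B5=S, B6=F
#8 (a=6, h=1, x=4) -> B1->T, B4->E, B5->S, B3->T, B6->F; covered: B1=T, B3=T, B4=E, B5=S, B6=F
union over the pool: B1=T, B1=F, B2=T, B3=T, B3=F, B4=S, B4=E, B5=S, B5=E, B6=T, B6=F, B7=F, B8=E, B9=E
uncovered (4 of 18): B2=F, B7=T, B8=S, B9=S

Answer: 4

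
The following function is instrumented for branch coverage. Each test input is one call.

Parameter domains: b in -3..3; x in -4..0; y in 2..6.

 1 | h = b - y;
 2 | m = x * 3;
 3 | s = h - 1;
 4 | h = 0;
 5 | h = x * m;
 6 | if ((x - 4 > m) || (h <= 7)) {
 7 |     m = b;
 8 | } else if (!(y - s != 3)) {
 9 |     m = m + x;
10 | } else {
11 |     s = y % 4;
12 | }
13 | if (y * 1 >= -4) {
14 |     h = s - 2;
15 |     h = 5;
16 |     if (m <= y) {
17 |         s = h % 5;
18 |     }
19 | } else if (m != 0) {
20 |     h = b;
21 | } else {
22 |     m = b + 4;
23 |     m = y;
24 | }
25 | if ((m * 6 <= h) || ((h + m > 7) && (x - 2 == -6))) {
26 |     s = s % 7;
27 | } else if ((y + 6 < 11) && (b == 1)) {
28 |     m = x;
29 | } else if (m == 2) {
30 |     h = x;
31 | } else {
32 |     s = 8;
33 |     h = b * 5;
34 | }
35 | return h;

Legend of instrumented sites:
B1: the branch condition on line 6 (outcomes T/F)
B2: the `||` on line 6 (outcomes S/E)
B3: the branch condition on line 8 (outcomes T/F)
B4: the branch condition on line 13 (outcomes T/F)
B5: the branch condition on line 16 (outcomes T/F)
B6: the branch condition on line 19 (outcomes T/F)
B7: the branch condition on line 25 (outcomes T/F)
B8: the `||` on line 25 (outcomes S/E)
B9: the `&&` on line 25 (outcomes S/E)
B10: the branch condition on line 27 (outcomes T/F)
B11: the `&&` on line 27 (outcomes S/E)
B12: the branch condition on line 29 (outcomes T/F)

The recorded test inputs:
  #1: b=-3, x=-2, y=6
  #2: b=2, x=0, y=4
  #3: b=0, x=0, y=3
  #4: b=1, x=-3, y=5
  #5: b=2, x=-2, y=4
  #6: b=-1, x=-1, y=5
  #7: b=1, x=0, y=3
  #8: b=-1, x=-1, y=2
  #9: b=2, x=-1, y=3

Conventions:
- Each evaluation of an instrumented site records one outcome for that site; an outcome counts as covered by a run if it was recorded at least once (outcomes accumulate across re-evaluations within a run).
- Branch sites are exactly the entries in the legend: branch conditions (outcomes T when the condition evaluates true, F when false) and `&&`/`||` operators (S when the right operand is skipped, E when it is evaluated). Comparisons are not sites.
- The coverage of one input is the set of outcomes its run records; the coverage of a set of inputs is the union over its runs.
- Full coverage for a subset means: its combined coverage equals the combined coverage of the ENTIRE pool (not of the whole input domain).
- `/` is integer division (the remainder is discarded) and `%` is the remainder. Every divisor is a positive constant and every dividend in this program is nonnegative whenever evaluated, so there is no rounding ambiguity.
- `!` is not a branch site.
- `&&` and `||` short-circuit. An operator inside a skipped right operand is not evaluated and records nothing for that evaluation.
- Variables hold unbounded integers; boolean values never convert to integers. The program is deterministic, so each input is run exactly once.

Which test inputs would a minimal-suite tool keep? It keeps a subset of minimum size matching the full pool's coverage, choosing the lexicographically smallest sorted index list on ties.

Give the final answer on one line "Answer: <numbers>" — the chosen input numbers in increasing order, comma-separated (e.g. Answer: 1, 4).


test 1 (b=-3, x=-2, y=6) fires B2->E, B1->F, B3->F, B4->T, B5->T, B8->S, B7->T; hits B1=F, B2=E, B3=F, B4=T, B5=T, B7=T, B8=S
test 2 (b=2, x=0, y=4) fires B2->E, B1->T, B4->T, B5->T, B8->E, B9->S, B7->F, B11->E, B10->F, B12->T; hits B1=T, B2=E, B4=T, B5=T, B7=F, B8=E, B9=S, B10=F, B11=E, B12=T
test 3 (b=0, x=0, y=3) fires B2->E, B1->T, B4->T, B5->T, B8->S, B7->T; hits B1=T, B2=E, B4=T, B5=T, B7=T, B8=S
test 4 (b=1, x=-3, y=5) fires B2->S, B1->T, B4->T, B5->T, B8->E, B9->S, B7->F, B11->S, B10->F, B12->F; hits B1=T, B2=S, B4=T, B5=T, B7=F, B8=E, B9=S, B10=F, B11=S, B12=F
test 5 (b=2, x=-2, y=4) fires B2->E, B1->F, B3->F, B4->T, B5->T, B8->S, B7->T; hits B1=F, B2=E, B3=F, B4=T, B5=T, B7=T, B8=S
test 6 (b=-1, x=-1, y=5) fires B2->E, B1->T, B4->T, B5->T, B8->S, B7->T; hits B1=T, B2=E, B4=T, B5=T, B7=T, B8=S
test 7 (b=1, x=0, y=3) fires B2->E, B1->T, B4->T, B5->T, B8->E, B9->S, B7->F, B11->E, B10->T; hits B1=T, B2=E, B4=T, B5=T, B7=F, B8=E, B9=S, B10=T, B11=E
test 8 (b=-1, x=-1, y=2) fires B2->E, B1->T, B4->T, B5->T, B8->S, B7->T; hits B1=T, B2=E, B4=T, B5=T, B7=T, B8=S
test 9 (b=2, x=-1, y=3) fires B2->E, B1->T, B4->T, B5->T, B8->E, B9->S, B7->F, B11->E, B10->F, B12->T; hits B1=T, B2=E, B4=T, B5=T, B7=F, B8=E, B9=S, B10=F, B11=E, B12=T
the full pool covers 18 outcomes: B1=T, B1=F, B2=S, B2=E, B3=F, B4=T, B5=T, B7=T, B7=F, B8=S, B8=E, B9=S, B10=T, B10=F, B11=S, B11=E, B12=T, B12=F
no size-1 subset reaches all 18 outcomes (best union: 10/18)
no size-2 subset reaches all 18 outcomes (best union: 15/18)
no size-3 subset reaches all 18 outcomes (best union: 17/18)
the canonical winner is {1, 2, 4, 7}: size 4, full 18-outcome coverage, earliest index list among size-4 covers
Answer: 1, 2, 4, 7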